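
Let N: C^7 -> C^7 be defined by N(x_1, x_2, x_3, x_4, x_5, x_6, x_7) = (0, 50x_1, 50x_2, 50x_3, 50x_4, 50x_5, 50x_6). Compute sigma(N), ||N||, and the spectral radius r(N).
sigma(N) = {0}; ||N|| = 50; r(N) = 0. (N is nilpotent with N^7 = 0.)

On C^7, N is a strictly lower-triangular matrix with 50 on the subdiagonal and zeros elsewhere, so its characteristic polynomial is lambda^7 and every eigenvalue is 0: sigma(N) = {0}. For the operator norm, N e_i = 50e_{i+1} for i = 1, ..., 6 and N e_7 = 0, so the singular values of N are 50 (with multiplicity 6) and 0; hence ||N|| = 50. The spectral radius r(N) = max|lambda| = 0. Note ||N|| > r(N) — characteristic of non-normal nilpotent operators. Indeed N^7 = 0.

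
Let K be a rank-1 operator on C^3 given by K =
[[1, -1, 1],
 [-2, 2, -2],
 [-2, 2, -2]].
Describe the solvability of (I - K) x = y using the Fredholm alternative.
(I - K) is singular (det(I - K) = 0, i.e. 1 ∈ sigma(K)). (I - K) x = y is solvable iff y ⊥ ker((I - K)^*) = span{(1, -1, 1)}, i.e. iff y_1 - y_2 + y_3 = 0. When solvable, the solutions are x = y + c·(1, -2, -2), c arbitrary (ker(I - K) = span{(1, -2, -2)}, dimension 1).

K has rank 1, so it is an outer product K = u v^T: every row of K is a multiple of one row vector. Reading off the entries, u = (1, -2, -2) and v = (1, -1, 1) (row i of K equals u_i·v^T). A rank-one matrix u v^T satisfies K u = u (v·u) and kills the (2)-dimensional subspace v^⊥, so its characteristic polynomial is lambda^2 (lambda - v·u) with v·u = tr K = 1. Hence the eigenvalues of I - K are 1 (multiplicity 2) and 1 - (1) = 0, so det(I - K) = 0. (Direct check: I - K =
[[0, 1, -1],
 [2, -1, 2],
 [2, -2, 3]]
has determinant 0.) So 1 is an eigenvalue of K and (I - K) is not invertible. The finite-dimensional Fredholm alternative says: either (I - K) is invertible, or ker(I - K) ≠ {0} and then range(I - K) = ker((I - K)^*)^⊥, with dim ker(I - K) = dim ker((I - K)^*). We are in the second case, so we need both kernels. Kernel of I - K: (I - K) u = u - u (v·u) = u - u = 0, so ker(I - K) = span{u} = span{(1, -2, -2)} (it is exactly 1-dimensional because rank(I - K) = 2). Kernel of the adjoint: K is real, so (I - K)^* = I - K^T = I - v u^T, and (I - v u^T) v = v - v (u·v) = 0; hence ker((I - K)^*) = span{v} = span{(1, -1, 1)}. Therefore (I - K) x = y is solvable iff <y, v> = 0, i.e. iff y_1 - y_2 + y_3 = 0. When this holds, K y = u (v·y) = 0, so (I - K) y = y and x = y is a particular solution; the full solution set is the line x = y + c·u = y + c·(1, -2, -2), c ∈ C.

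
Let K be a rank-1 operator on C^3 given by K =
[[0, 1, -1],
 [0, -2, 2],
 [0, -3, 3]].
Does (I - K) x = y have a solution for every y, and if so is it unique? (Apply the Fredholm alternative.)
(I - K) is singular (det(I - K) = 0, i.e. 1 ∈ sigma(K)). (I - K) x = y is solvable iff y ⊥ ker((I - K)^*) = span{(0, 1, -1)}, i.e. iff y_2 - y_3 = 0. When solvable, the solutions are x = y + c·(1, -2, -3), c arbitrary (ker(I - K) = span{(1, -2, -3)}, dimension 1).

K has rank 1, so it is an outer product K = u v^T: every row of K is a multiple of one row vector. Reading off the entries, u = (1, -2, -3) and v = (0, 1, -1) (row i of K equals u_i·v^T). A rank-one matrix u v^T satisfies K u = u (v·u) and kills the (2)-dimensional subspace v^⊥, so its characteristic polynomial is lambda^2 (lambda - v·u) with v·u = tr K = 1. Hence the eigenvalues of I - K are 1 (multiplicity 2) and 1 - (1) = 0, so det(I - K) = 0. (Direct check: I - K =
[[1, -1, 1],
 [0, 3, -2],
 [0, 3, -2]]
has determinant 0.) So 1 is an eigenvalue of K and (I - K) is not invertible. The finite-dimensional Fredholm alternative says: either (I - K) is invertible, or ker(I - K) ≠ {0} and then range(I - K) = ker((I - K)^*)^⊥, with dim ker(I - K) = dim ker((I - K)^*). We are in the second case, so we need both kernels. Kernel of I - K: (I - K) u = u - u (v·u) = u - u = 0, so ker(I - K) = span{u} = span{(1, -2, -3)} (it is exactly 1-dimensional because rank(I - K) = 2). Kernel of the adjoint: K is real, so (I - K)^* = I - K^T = I - v u^T, and (I - v u^T) v = v - v (u·v) = 0; hence ker((I - K)^*) = span{v} = span{(0, 1, -1)}. Therefore (I - K) x = y is solvable iff <y, v> = 0, i.e. iff y_2 - y_3 = 0. When this holds, K y = u (v·y) = 0, so (I - K) y = y and x = y is a particular solution; the full solution set is the line x = y + c·u = y + c·(1, -2, -3), c ∈ C.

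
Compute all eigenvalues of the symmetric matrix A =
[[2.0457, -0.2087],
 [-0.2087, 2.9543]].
sigma(A) ≈ {2, 3}

A is real symmetric, so its spectrum consists of real eigenvalues. Expanding the characteristic polynomial of the displayed matrix gives
  det(λ I - A) = p(λ) = λ^2 + (-5)λ + (6).
Solving p(λ) = 0 yields eigenvalues ≈ 2, 3. (A is shown rounded to 4 decimals, so these recover the underlying integer eigenvalues to within that precision.)
Verification: the trace of A = 5 equals the sum of eigenvalues 5, and det(A) ≈ 6.0001 matches the eigenvalue product 6.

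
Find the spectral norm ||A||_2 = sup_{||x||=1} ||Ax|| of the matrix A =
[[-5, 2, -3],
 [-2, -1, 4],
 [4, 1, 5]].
||A||_2 ≈ 8.6721 (= sqrt(largest eigenvalue of A^T A))

||A||_2 = sigma_max(A) = sqrt(lambda_max(A^T A)). Form the symmetric matrix M = A^T A =
[[45, -4, 27],
 [-4, 6, -5],
 [27, -5, 50]].
Its characteristic polynomial (trace, sum of principal 2x2 minors, determinant of M give the coefficients) is
  p(λ) = det(λ I - M) = λ^3 - 101λ^2 + 2050λ - 8281.
No integer candidate from the rational root theorem (±divisors of 8281) is a root, so the roots are irrational. The cubic discriminant is Δ = 3292447129 > 0, so there are three distinct real roots. p(5) = -431 and p(6) = 599 have opposite signs, so a root lies in (5, 6); Newton's method refines it to λ ≈ 5.3988. p(20) = 319 and p(21) = -511 have opposite signs, so a root lies in (20, 21); Newton's method refines it to λ ≈ 20.3957. p(75) = -781 and p(76) = 3119 have opposite signs, so a root lies in (75, 76); Newton's method refines it to λ ≈ 75.2055. Check (Vieta): the three roots sum to 101, matching tr M = 101.
So the eigenvalues of A^T A are ≈ 5.3988, 20.3957, 75.2055 (all ≥ 0, as they must be for A^T A). The largest is λ_max ≈ 75.2055, hence ||A||_2 = sqrt(λ_max) ≈ 8.6721.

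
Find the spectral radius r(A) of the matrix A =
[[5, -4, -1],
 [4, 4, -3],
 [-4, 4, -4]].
r(A) ≈ 6.508

The eigenvalues of A are the roots of its characteristic polynomial. With M = A (coefficients from the trace, the sum of principal 2x2 minors, and det A):
  p(λ) = det(λ I - M) = λ^3 - 5λ^2 + 8λ + 164.
No integer candidate from the rational root theorem (±divisors of 164) is a root, so the roots are irrational. The cubic discriminant is Δ = -762720 < 0, so there is one real root and a complex-conjugate pair. p(-4) = -12 and p(-3) = 68 have opposite signs, so a root lies in (-4, -3); Newton's method refines it to λ ≈ -3.8721. Dividing out (λ - (-3.8721)) leaves approximately λ^2 - 8.8721λ + 42.354. For λ^2 - 8.8721λ + 42.354 the discriminant is -90.7013. It is negative, so the remaining roots are the complex-conjugate pair λ ≈ 4.4361 ± 4.7619i. Their product equals the constant term, so |λ|^2 ≈ 42.354 and |λ| ≈ 6.508.
Thus the eigenvalues (to 4 decimals) are -3.8721 (modulus 3.8721); 4.4361 ± 4.7619i (modulus 6.508). The spectral radius is the largest modulus: r(A) ≈ 6.508. (Cross-check: r(A) ≤ ||A||_2 ≈ 8.8119; equality holds whenever A is normal, though it can also hold for some non-normal A.)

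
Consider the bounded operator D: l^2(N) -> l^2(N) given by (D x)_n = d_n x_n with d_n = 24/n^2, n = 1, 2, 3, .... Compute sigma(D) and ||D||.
sigma(D) = {24/n^2 : n ≥ 1} ∪ {0}; ||D|| = 24

A bounded diagonal operator on l^2 with diagonal entries d_n has spectrum equal to the closure of {d_n : n ≥ 1}: every d_n is an eigenvalue (with eigenvector e_n), so {d_n} ⊂ sigma(D); the spectrum is closed, so its closure is too; and for lambda not in the closure, (D - lambda I) has bounded inverse (the diagonal entries 1/(d_n - lambda) are bounded). For our sequence d_n = 24/n^2, n = 1, 2, 3, ...:
  - {d_n} = {24/n^2 : n ≥ 1}; the only limit point is 0
  - closure = {24/n^2 : n ≥ 1} ∪ {0}
For the norm: a diagonal operator has ||D|| = sup_n |d_n|. Here d_n = 24/n^2 is positive and decreasing, so sup_n |d_n| = d_1 = 24. So ||D|| = 24.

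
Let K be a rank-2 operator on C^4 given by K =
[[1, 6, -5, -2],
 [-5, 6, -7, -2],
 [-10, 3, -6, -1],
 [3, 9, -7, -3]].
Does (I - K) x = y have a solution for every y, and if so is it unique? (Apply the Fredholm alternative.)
(I - K) is invertible (det(I - K) = -18 ≠ 0), so for every y in C^4 the equation (I - K) x = y has a unique solution.

K has rank 2 and factors as K = U V^T = u1 v1^T + u2 v2^T with u1 = (2, 2, 1, 3), v1 = (-1, 3, -3, -1), u2 = (1, -1, -3, 2), v2 = (3, 0, 1, 0) (multiplying out reproduces the displayed K). The nonzero eigenvalues of U V^T coincide with those of the 2 x 2 matrix G = V^T U = [[v1·u1, v1·u2], [v2·u1, v2·u2]] = [[-2, 3], [7, 0]], and by the Sylvester determinant identity det(I_4 - U V^T) = det(I_2 - V^T U) = det([[3, -3], [-7, 1]]) = (3)(1) - (-3)(-7) = -18. (Direct check: I - K =
[[0, -6, 5, 2],
 [5, -5, 7, 2],
 [10, -3, 7, 1],
 [-3, -9, 7, 4]]
has determinant -18.) The finite-dimensional Fredholm alternative says: either (I - K) is invertible, or ker(I - K) ≠ {0} and then range(I - K) = ker((I - K)^*)^⊥, with dim ker(I - K) = dim ker((I - K)^*). Since det(I - K) ≠ 0, 1 is not an eigenvalue of K and ker(I - K) = {0}, so we are in the first case: for every y there is a unique x = (I - K)^(-1) y. (Explicitly, by the Woodbury identity, (I - U V^T)^(-1) = I + U (I_2 - G)^(-1) V^T.)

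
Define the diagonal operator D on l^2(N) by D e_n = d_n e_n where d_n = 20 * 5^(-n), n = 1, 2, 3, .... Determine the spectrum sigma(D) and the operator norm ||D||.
sigma(D) = {20 * 5^(-n) : n ≥ 1} ∪ {0}; ||D|| = 4

A bounded diagonal operator on l^2 with diagonal entries d_n has spectrum equal to the closure of {d_n : n ≥ 1}: every d_n is an eigenvalue (with eigenvector e_n), so {d_n} ⊂ sigma(D); the spectrum is closed, so its closure is too; and for lambda not in the closure, (D - lambda I) has bounded inverse (the diagonal entries 1/(d_n - lambda) are bounded). For our sequence d_n = 20 * 5^(-n), n = 1, 2, 3, ...:
  - {d_n} = {20 * 5^(-n) : n ≥ 1}; the only limit point is 0
  - closure = {20 * 5^(-n) : n ≥ 1} ∪ {0}
For the norm: a diagonal operator has ||D|| = sup_n |d_n|. Here d_n = 20 * 5^(-n) is positive and decreasing, so sup_n |d_n| = d_1 = 20/5 = 4. So ||D|| = 4.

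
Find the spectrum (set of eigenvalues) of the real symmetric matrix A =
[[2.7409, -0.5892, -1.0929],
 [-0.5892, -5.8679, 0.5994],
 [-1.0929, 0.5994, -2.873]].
sigma(A) ≈ {-6, -3, 3}

A is real symmetric, so its spectrum consists of real eigenvalues. Expanding the characteristic polynomial of the displayed matrix gives
  det(λ I - A) = p(λ) = λ^3 + (6)λ^2 + (-9)λ + (-54).
Solving p(λ) = 0 yields eigenvalues ≈ -6, -3, 3. (A is shown rounded to 4 decimals, so these recover the underlying integer eigenvalues to within that precision.)
Verification: the trace of A = -6 equals the sum of eigenvalues -6, and det(A) ≈ 54.0008 matches the eigenvalue product 54.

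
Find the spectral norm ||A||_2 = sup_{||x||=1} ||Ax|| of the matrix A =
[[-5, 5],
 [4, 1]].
||A||_2 = sqrt((67 + sqrt(1989))/2) ≈ 7.4699 (= sqrt(largest eigenvalue of A^T A))

||A||_2 = sigma_max(A) = sqrt(lambda_max(A^T A)). Form the symmetric matrix M = A^T A =
[[41, -21],
 [-21, 26]].
Its characteristic polynomial (trace, determinant of M give the coefficients) is
  p(λ) = det(λ I - M) = λ^2 - 67λ + 625.
For λ^2 - 67λ + 625 the discriminant is 1989. It is nonnegative but not a perfect square, so the roots are real and irrational: λ = (67 ± sqrt(1989))/2 ≈ 55.7991, 11.2009.
So the eigenvalues of A^T A are ≈ 11.2009, 55.7991 (all ≥ 0, as they must be for A^T A). The largest is λ_max = (67 + sqrt(1989))/2 ≈ 55.7991, hence ||A||_2 = sqrt(λ_max) = sqrt((67 + sqrt(1989))/2) ≈ 7.4699.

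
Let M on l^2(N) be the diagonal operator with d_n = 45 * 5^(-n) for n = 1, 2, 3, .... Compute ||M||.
||M|| = 9 (attained at n = 1)

For M diagonal, ||M|| = sup_n |d_n|. The sequence d_n = 45 * 5^(-n) is positive and strictly decreasing (ratio 5^(-1) < 1), so the supremum is d_1 = 45/5 = 9. Hence ||M|| = 9.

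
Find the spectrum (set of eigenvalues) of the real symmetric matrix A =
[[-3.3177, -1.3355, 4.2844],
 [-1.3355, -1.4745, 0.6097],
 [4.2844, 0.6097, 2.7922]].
sigma(A) ≈ {-6, -1, 5}

A is real symmetric, so its spectrum consists of real eigenvalues. Expanding the characteristic polynomial of the displayed matrix gives
  det(λ I - A) = p(λ) = λ^3 + (2)λ^2 + (-29)λ + (-30.0014).
Solving p(λ) = 0 yields eigenvalues ≈ -6, -1, 5. (A is shown rounded to 4 decimals, so these recover the underlying integer eigenvalues to within that precision.)
Verification: the trace of A = -2 equals the sum of eigenvalues -2, and det(A) ≈ 30.0014 matches the eigenvalue product 30.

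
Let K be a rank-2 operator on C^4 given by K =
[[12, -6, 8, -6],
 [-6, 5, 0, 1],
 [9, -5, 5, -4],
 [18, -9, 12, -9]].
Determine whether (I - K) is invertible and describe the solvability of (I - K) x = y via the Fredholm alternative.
(I - K) is invertible (det(I - K) = -8 ≠ 0), so for every y in C^4 the equation (I - K) x = y has a unique solution.

K has rank 2 and factors as K = U V^T = u1 v1^T + u2 v2^T with u1 = (-2, -1, -1, -3), v1 = (-3, 1, -3, 2), u2 = (-2, 3, -2, -3), v2 = (-3, 2, -1, 1) (multiplying out reproduces the displayed K). The nonzero eigenvalues of U V^T coincide with those of the 2 x 2 matrix G = V^T U = [[v1·u1, v1·u2], [v2·u1, v2·u2]] = [[2, 9], [2, 11]], and by the Sylvester determinant identity det(I_4 - U V^T) = det(I_2 - V^T U) = det([[-1, -9], [-2, -10]]) = (-1)(-10) - (-9)(-2) = -8. (Direct check: I - K =
[[-11, 6, -8, 6],
 [6, -4, 0, -1],
 [-9, 5, -4, 4],
 [-18, 9, -12, 10]]
has determinant -8.) The finite-dimensional Fredholm alternative says: either (I - K) is invertible, or ker(I - K) ≠ {0} and then range(I - K) = ker((I - K)^*)^⊥, with dim ker(I - K) = dim ker((I - K)^*). Since det(I - K) ≠ 0, 1 is not an eigenvalue of K and ker(I - K) = {0}, so we are in the first case: for every y there is a unique x = (I - K)^(-1) y. (Explicitly, by the Woodbury identity, (I - U V^T)^(-1) = I + U (I_2 - G)^(-1) V^T.)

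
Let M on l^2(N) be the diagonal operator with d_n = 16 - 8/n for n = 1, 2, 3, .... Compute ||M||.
||M|| = 16

For a diagonal operator on l^2 with entries d_n, ||M|| = sup_n |d_n|. Here d_1 = 8, d_2 = 12, ..., and d_n = 16 - 8/n increases monotonically toward 16. All terms lie in [8, 16), so |d_n| = d_n and the supremum is the limit 16, which is not attained by any individual d_n. Hence ||M|| = 16.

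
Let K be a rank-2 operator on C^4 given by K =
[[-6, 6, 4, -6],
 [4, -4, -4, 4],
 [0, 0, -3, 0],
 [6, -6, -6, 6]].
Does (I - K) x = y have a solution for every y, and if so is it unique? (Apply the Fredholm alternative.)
(I - K) is invertible (det(I - K) = 20 ≠ 0), so for every y in C^4 the equation (I - K) x = y has a unique solution.

K has rank 2 and factors as K = U V^T = u1 v1^T + u2 v2^T with u1 = (-2, 0, -3, 0), v1 = (0, 0, 1, 0), u2 = (-3, 2, 0, 3), v2 = (2, -2, -2, 2) (multiplying out reproduces the displayed K). The nonzero eigenvalues of U V^T coincide with those of the 2 x 2 matrix G = V^T U = [[v1·u1, v1·u2], [v2·u1, v2·u2]] = [[-3, 0], [2, -4]], and by the Sylvester determinant identity det(I_4 - U V^T) = det(I_2 - V^T U) = det([[4, 0], [-2, 5]]) = (4)(5) - (0)(-2) = 20. (Direct check: I - K =
[[7, -6, -4, 6],
 [-4, 5, 4, -4],
 [0, 0, 4, 0],
 [-6, 6, 6, -5]]
has determinant 20.) The finite-dimensional Fredholm alternative says: either (I - K) is invertible, or ker(I - K) ≠ {0} and then range(I - K) = ker((I - K)^*)^⊥, with dim ker(I - K) = dim ker((I - K)^*). Since det(I - K) ≠ 0, 1 is not an eigenvalue of K and ker(I - K) = {0}, so we are in the first case: for every y there is a unique x = (I - K)^(-1) y. (Explicitly, by the Woodbury identity, (I - U V^T)^(-1) = I + U (I_2 - G)^(-1) V^T.)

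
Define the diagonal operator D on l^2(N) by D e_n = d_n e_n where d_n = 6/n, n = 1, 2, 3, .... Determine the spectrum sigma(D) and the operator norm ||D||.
sigma(D) = {6/n : n ≥ 1} ∪ {0}; ||D|| = 6

A bounded diagonal operator on l^2 with diagonal entries d_n has spectrum equal to the closure of {d_n : n ≥ 1}: every d_n is an eigenvalue (with eigenvector e_n), so {d_n} ⊂ sigma(D); the spectrum is closed, so its closure is too; and for lambda not in the closure, (D - lambda I) has bounded inverse (the diagonal entries 1/(d_n - lambda) are bounded). For our sequence d_n = 6/n, n = 1, 2, 3, ...:
  - {d_n} = {6/n : n ≥ 1}; the only limit point is 0
  - closure = {6/n : n ≥ 1} ∪ {0}
For the norm: a diagonal operator has ||D|| = sup_n |d_n|. Here d_n = 6/n is positive and decreasing, so sup_n |d_n| = d_1 = 6. So ||D|| = 6.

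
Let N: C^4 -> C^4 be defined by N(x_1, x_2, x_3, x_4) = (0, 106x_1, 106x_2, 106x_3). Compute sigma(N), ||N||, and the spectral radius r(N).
sigma(N) = {0}; ||N|| = 106; r(N) = 0. (N is nilpotent with N^4 = 0.)

On C^4, N is a strictly lower-triangular matrix with 106 on the subdiagonal and zeros elsewhere, so its characteristic polynomial is lambda^4 and every eigenvalue is 0: sigma(N) = {0}. For the operator norm, N e_i = 106e_{i+1} for i = 1, ..., 3 and N e_4 = 0, so the singular values of N are 106 (with multiplicity 3) and 0; hence ||N|| = 106. The spectral radius r(N) = max|lambda| = 0. Note ||N|| > r(N) — characteristic of non-normal nilpotent operators. Indeed N^4 = 0.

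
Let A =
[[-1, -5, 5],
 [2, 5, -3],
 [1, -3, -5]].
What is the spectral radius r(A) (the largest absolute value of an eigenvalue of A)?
r(A) ≈ 6.6388

The eigenvalues of A are the roots of its characteristic polynomial. With M = A (coefficients from the trace, the sum of principal 2x2 minors, and det A):
  p(λ) = det(λ I - M) = λ^3 + λ^2 - 29λ + 56.
No integer candidate from the rational root theorem (±divisors of 56) is a root, so the roots are irrational. The cubic discriminant is Δ = -15731 < 0, so there is one real root and a complex-conjugate pair. p(-7) = -35 and p(-6) = 50 have opposite signs, so a root lies in (-7, -6); Newton's method refines it to λ ≈ -6.6388. Dividing out (λ - (-6.6388)) leaves approximately λ^2 - 5.6388λ + 8.4352. For λ^2 - 5.6388λ + 8.4352 the discriminant is -1.9445. It is negative, so the remaining roots are the complex-conjugate pair λ ≈ 2.8194 ± 0.6972i. Their product equals the constant term, so |λ|^2 ≈ 8.4352 and |λ| ≈ 2.9043.
Thus the eigenvalues (to 4 decimals) are -6.6388 (modulus 6.6388); 2.8194 ± 0.6972i (modulus 2.9043). The spectral radius is the largest modulus: r(A) ≈ 6.6388. (Cross-check: r(A) ≤ ||A||_2 ≈ 9.4205; equality holds whenever A is normal, though it can also hold for some non-normal A.)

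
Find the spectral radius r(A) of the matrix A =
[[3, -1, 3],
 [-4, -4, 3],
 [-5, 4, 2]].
r(A) ≈ 5.9905

The eigenvalues of A are the roots of its characteristic polynomial. With M = A (coefficients from the trace, the sum of principal 2x2 minors, and det A):
  p(λ) = det(λ I - M) = λ^3 - λ^2 - 15λ + 161.
No integer candidate from the rational root theorem (±divisors of 161) is a root, so the roots are irrational. The cubic discriminant is Δ = -642028 < 0, so there is one real root and a complex-conjugate pair. p(-6) = -1 and p(-5) = 86 have opposite signs, so a root lies in (-6, -5); Newton's method refines it to λ ≈ -5.9905. Dividing out (λ - (-5.9905)) leaves approximately λ^2 - 6.9905λ + 26.8761. For λ^2 - 6.9905λ + 26.8761 the discriminant is -58.6377. It is negative, so the remaining roots are the complex-conjugate pair λ ≈ 3.4952 ± 3.8288i. Their product equals the constant term, so |λ|^2 ≈ 26.8761 and |λ| ≈ 5.1842.
Thus the eigenvalues (to 4 decimals) are -5.9905 (modulus 5.9905); 3.4952 ± 3.8288i (modulus 5.1842). The spectral radius is the largest modulus: r(A) ≈ 5.9905. (Cross-check: r(A) ≤ ||A||_2 ≈ 7.4739; equality holds whenever A is normal, though it can also hold for some non-normal A.)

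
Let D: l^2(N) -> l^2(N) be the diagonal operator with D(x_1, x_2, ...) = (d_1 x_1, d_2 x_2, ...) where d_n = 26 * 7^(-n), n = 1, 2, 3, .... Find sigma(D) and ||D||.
sigma(D) = {26 * 7^(-n) : n ≥ 1} ∪ {0}; ||D|| = 26/7

A bounded diagonal operator on l^2 with diagonal entries d_n has spectrum equal to the closure of {d_n : n ≥ 1}: every d_n is an eigenvalue (with eigenvector e_n), so {d_n} ⊂ sigma(D); the spectrum is closed, so its closure is too; and for lambda not in the closure, (D - lambda I) has bounded inverse (the diagonal entries 1/(d_n - lambda) are bounded). For our sequence d_n = 26 * 7^(-n), n = 1, 2, 3, ...:
  - {d_n} = {26 * 7^(-n) : n ≥ 1}; the only limit point is 0
  - closure = {26 * 7^(-n) : n ≥ 1} ∪ {0}
For the norm: a diagonal operator has ||D|| = sup_n |d_n|. Here d_n = 26 * 7^(-n) is positive and decreasing, so sup_n |d_n| = d_1 = 26/7. So ||D|| = 26/7.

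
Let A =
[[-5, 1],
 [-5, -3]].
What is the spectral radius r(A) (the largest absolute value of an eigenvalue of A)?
r(A) = sqrt(20) ≈ 4.4721

The eigenvalues of A are the roots of its characteristic polynomial. With M = A (coefficients from the trace and determinant):
  p(λ) = det(λ I - M) = λ^2 + 8λ + 20.
For λ^2 + 8λ + 20 the discriminant is -16. It is negative, so the roots are the complex-conjugate pair λ = -4 ± (sqrt(16)/2) i ≈ -4 ± 2i. For a conjugate pair the product of the roots equals the constant term, so |λ|^2 = 20 and |λ| = sqrt(20) ≈ 4.4721.
Thus the eigenvalues (to 4 decimals) are -4 ± 2i (modulus 4.4721). The spectral radius is the largest modulus: r(A) = sqrt(20) ≈ 4.4721. (Cross-check: r(A) ≤ ||A||_2 ≈ 7.2361; equality holds whenever A is normal, though it can also hold for some non-normal A.)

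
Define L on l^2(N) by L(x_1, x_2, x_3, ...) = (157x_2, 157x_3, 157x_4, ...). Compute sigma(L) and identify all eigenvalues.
sigma(L) = closed disk {z in C : |z| ≤ 157}; sigma_p(L) = open disk {z in C : |z| < 157}

Note L = 157·V where V is the unit left shift (V x)_k = x_{k+1}; so sigma(L) = 157·sigma(V) and ||L|| = 157||V||. ||L x||^2 = 24649sum_{k≥2} |x_k|^2 ≤ 24649||x||^2, with equality on {x : x_1 = 0}, so ||L|| = 157. For any lambda with |lambda| < 157, set r = lambda/157 (|r| < 1); the vector x = (1, r, r^2, ...) is in l^2 and satisfies L x = 157(r, r^2, ...) = lambda x, so lambda is an eigenvalue. On the boundary |lambda| = 157 the geometric series diverges, so no l^2 eigenvector exists, but these lambda lie in the approximate point spectrum. Hence sigma(L) is the closed disk of radius 157 and sigma_p(L) is the open disk.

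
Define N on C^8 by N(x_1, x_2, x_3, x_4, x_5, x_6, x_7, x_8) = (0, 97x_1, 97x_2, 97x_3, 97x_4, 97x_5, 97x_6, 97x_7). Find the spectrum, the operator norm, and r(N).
sigma(N) = {0}; ||N|| = 97; r(N) = 0. (N is nilpotent with N^8 = 0.)

On C^8, N is a strictly lower-triangular matrix with 97 on the subdiagonal and zeros elsewhere, so its characteristic polynomial is lambda^8 and every eigenvalue is 0: sigma(N) = {0}. For the operator norm, N e_i = 97e_{i+1} for i = 1, ..., 7 and N e_8 = 0, so the singular values of N are 97 (with multiplicity 7) and 0; hence ||N|| = 97. The spectral radius r(N) = max|lambda| = 0. Note ||N|| > r(N) — characteristic of non-normal nilpotent operators. Indeed N^8 = 0.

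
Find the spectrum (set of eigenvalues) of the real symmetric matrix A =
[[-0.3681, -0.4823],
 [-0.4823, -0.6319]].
sigma(A) ≈ {-1, 0}

A is real symmetric, so its spectrum consists of real eigenvalues. Expanding the characteristic polynomial of the displayed matrix gives
  det(λ I - A) = p(λ) = λ^2 + (1)λ + (0).
Solving p(λ) = 0 yields eigenvalues ≈ -1, 0. (A is shown rounded to 4 decimals, so these recover the underlying integer eigenvalues to within that precision.)
Verification: the trace of A = -1 equals the sum of eigenvalues -1, and det(A) ≈ -0.0000 matches the eigenvalue product 0.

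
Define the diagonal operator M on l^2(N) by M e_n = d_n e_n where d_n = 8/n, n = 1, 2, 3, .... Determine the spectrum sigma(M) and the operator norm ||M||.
sigma(M) = {8/n : n ≥ 1} ∪ {0}; ||M|| = 8

A bounded diagonal operator on l^2 with diagonal entries d_n has spectrum equal to the closure of {d_n : n ≥ 1}: every d_n is an eigenvalue (with eigenvector e_n), so {d_n} ⊂ sigma(M); the spectrum is closed, so its closure is too; and for lambda not in the closure, (M - lambda I) has bounded inverse (the diagonal entries 1/(d_n - lambda) are bounded). For our sequence d_n = 8/n, n = 1, 2, 3, ...:
  - {d_n} = {8/n : n ≥ 1}; the only limit point is 0
  - closure = {8/n : n ≥ 1} ∪ {0}
For the norm: a diagonal operator has ||M|| = sup_n |d_n|. Here d_n = 8/n is positive and decreasing, so sup_n |d_n| = d_1 = 8. So ||M|| = 8.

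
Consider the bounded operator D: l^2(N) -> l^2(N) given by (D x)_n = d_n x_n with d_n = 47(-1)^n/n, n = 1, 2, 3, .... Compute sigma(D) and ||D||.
sigma(D) = {47(-1)^n/n : n ≥ 1} ∪ {0}; ||D|| = 47

A bounded diagonal operator on l^2 with diagonal entries d_n has spectrum equal to the closure of {d_n : n ≥ 1}: every d_n is an eigenvalue (with eigenvector e_n), so {d_n} ⊂ sigma(D); the spectrum is closed, so its closure is too; and for lambda not in the closure, (D - lambda I) has bounded inverse (the diagonal entries 1/(d_n - lambda) are bounded). For our sequence d_n = 47(-1)^n/n, n = 1, 2, 3, ...:
  - {d_n} = {47(-1)^n/n : n ≥ 1}; the only limit point is 0
  - closure = {47(-1)^n/n : n ≥ 1} ∪ {0}
For the norm: a diagonal operator has ||D|| = sup_n |d_n|. Here |d_n| = 47/n is decreasing, so sup_n |d_n| = |d_1| = 47. So ||D|| = 47.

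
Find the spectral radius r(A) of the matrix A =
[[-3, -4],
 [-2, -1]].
r(A) = 5

The eigenvalues of A are the roots of its characteristic polynomial. With M = A (coefficients from the trace and determinant):
  p(λ) = det(λ I - M) = λ^2 + 4λ - 5.
For λ^2 + 4λ - 5 the discriminant is 36. It is a perfect square (6^2), so the roots are rational: λ = (-4 ± 6)/2 = 1, -5.
Thus the eigenvalues (to 4 decimals) are 1 (modulus 1); -5 (modulus 5). The spectral radius is the largest modulus: r(A) = 5. (Cross-check: r(A) ≤ ||A||_2 ≈ 5.3983; equality holds whenever A is normal, though it can also hold for some non-normal A.)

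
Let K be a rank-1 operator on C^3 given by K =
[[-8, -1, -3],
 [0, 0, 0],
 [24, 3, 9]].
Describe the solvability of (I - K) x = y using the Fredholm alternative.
(I - K) is singular (det(I - K) = 0, i.e. 1 ∈ sigma(K)). (I - K) x = y is solvable iff y ⊥ ker((I - K)^*) = span{(-8, -1, -3)}, i.e. iff -8y_1 - y_2 - 3y_3 = 0. When solvable, the solutions are x = y + c·(1, 0, -3), c arbitrary (ker(I - K) = span{(1, 0, -3)}, dimension 1).

K has rank 1, so it is an outer product K = u v^T: every row of K is a multiple of one row vector. Reading off the entries, u = (1, 0, -3) and v = (-8, -1, -3) (row i of K equals u_i·v^T). A rank-one matrix u v^T satisfies K u = u (v·u) and kills the (2)-dimensional subspace v^⊥, so its characteristic polynomial is lambda^2 (lambda - v·u) with v·u = tr K = 1. Hence the eigenvalues of I - K are 1 (multiplicity 2) and 1 - (1) = 0, so det(I - K) = 0. (Direct check: I - K =
[[9, 1, 3],
 [0, 1, 0],
 [-24, -3, -8]]
has determinant 0.) So 1 is an eigenvalue of K and (I - K) is not invertible. The finite-dimensional Fredholm alternative says: either (I - K) is invertible, or ker(I - K) ≠ {0} and then range(I - K) = ker((I - K)^*)^⊥, with dim ker(I - K) = dim ker((I - K)^*). We are in the second case, so we need both kernels. Kernel of I - K: (I - K) u = u - u (v·u) = u - u = 0, so ker(I - K) = span{u} = span{(1, 0, -3)} (it is exactly 1-dimensional because rank(I - K) = 2). Kernel of the adjoint: K is real, so (I - K)^* = I - K^T = I - v u^T, and (I - v u^T) v = v - v (u·v) = 0; hence ker((I - K)^*) = span{v} = span{(-8, -1, -3)}. Therefore (I - K) x = y is solvable iff <y, v> = 0, i.e. iff -8y_1 - y_2 - 3y_3 = 0. When this holds, K y = u (v·y) = 0, so (I - K) y = y and x = y is a particular solution; the full solution set is the line x = y + c·u = y + c·(1, 0, -3), c ∈ C.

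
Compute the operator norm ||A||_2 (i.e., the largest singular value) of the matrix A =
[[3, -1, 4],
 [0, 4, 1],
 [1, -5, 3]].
||A||_2 ≈ 7.4728 (= sqrt(largest eigenvalue of A^T A))

||A||_2 = sigma_max(A) = sqrt(lambda_max(A^T A)). Form the symmetric matrix M = A^T A =
[[10, -8, 15],
 [-8, 42, -15],
 [15, -15, 26]].
Its characteristic polynomial (trace, sum of principal 2x2 minors, determinant of M give the coefficients) is
  p(λ) = det(λ I - M) = λ^3 - 78λ^2 + 1258λ - 1156.
No integer candidate from the rational root theorem (±divisors of 1156) is a root, so the roots are irrational. The cubic discriminant is Δ = 1476212000 > 0, so there are three distinct real roots. p(0) = -1156 and p(1) = 25 have opposite signs, so a root lies in (0, 1); Newton's method refines it to λ ≈ 0.9774. p(21) = 125 and p(22) = -584 have opposite signs, so a root lies in (21, 22); Newton's method refines it to λ ≈ 21.1792. p(55) = -1541 and p(56) = 300 have opposite signs, so a root lies in (55, 56); Newton's method refines it to λ ≈ 55.8434. Check (Vieta): the three roots sum to 78, matching tr M = 78.
So the eigenvalues of A^T A are ≈ 0.9774, 21.1792, 55.8434 (all ≥ 0, as they must be for A^T A). The largest is λ_max ≈ 55.8434, hence ||A||_2 = sqrt(λ_max) ≈ 7.4728.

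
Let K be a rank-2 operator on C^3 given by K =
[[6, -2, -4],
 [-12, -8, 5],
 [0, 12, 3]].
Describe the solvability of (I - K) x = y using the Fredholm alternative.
(I - K) is invertible (det(I - K) = -138 ≠ 0), so for every y in C^3 the equation (I - K) x = y has a unique solution.

K has rank 2 and factors as K = U V^T = u1 v1^T + u2 v2^T with u1 = (-2, 1, 3), v1 = (-3, 1, 2), u2 = (0, -3, 3), v2 = (3, 3, -1) (multiplying out reproduces the displayed K). The nonzero eigenvalues of U V^T coincide with those of the 2 x 2 matrix G = V^T U = [[v1·u1, v1·u2], [v2·u1, v2·u2]] = [[13, 3], [-6, -12]], and by the Sylvester determinant identity det(I_3 - U V^T) = det(I_2 - V^T U) = det([[-12, -3], [6, 13]]) = (-12)(13) - (-3)(6) = -138. (Direct check: I - K =
[[-5, 2, 4],
 [12, 9, -5],
 [0, -12, -2]]
has determinant -138.) The finite-dimensional Fredholm alternative says: either (I - K) is invertible, or ker(I - K) ≠ {0} and then range(I - K) = ker((I - K)^*)^⊥, with dim ker(I - K) = dim ker((I - K)^*). Since det(I - K) ≠ 0, 1 is not an eigenvalue of K and ker(I - K) = {0}, so we are in the first case: for every y there is a unique x = (I - K)^(-1) y. (Explicitly, by the Woodbury identity, (I - U V^T)^(-1) = I + U (I_2 - G)^(-1) V^T.)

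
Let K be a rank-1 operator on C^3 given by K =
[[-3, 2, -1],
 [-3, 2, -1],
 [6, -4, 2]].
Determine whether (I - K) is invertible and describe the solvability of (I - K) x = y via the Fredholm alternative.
(I - K) is singular (det(I - K) = 0, i.e. 1 ∈ sigma(K)). (I - K) x = y is solvable iff y ⊥ ker((I - K)^*) = span{(-3, 2, -1)}, i.e. iff -3y_1 + 2y_2 - y_3 = 0. When solvable, the solutions are x = y + c·(1, 1, -2), c arbitrary (ker(I - K) = span{(1, 1, -2)}, dimension 1).

K has rank 1, so it is an outer product K = u v^T: every row of K is a multiple of one row vector. Reading off the entries, u = (1, 1, -2) and v = (-3, 2, -1) (row i of K equals u_i·v^T). A rank-one matrix u v^T satisfies K u = u (v·u) and kills the (2)-dimensional subspace v^⊥, so its characteristic polynomial is lambda^2 (lambda - v·u) with v·u = tr K = 1. Hence the eigenvalues of I - K are 1 (multiplicity 2) and 1 - (1) = 0, so det(I - K) = 0. (Direct check: I - K =
[[4, -2, 1],
 [3, -1, 1],
 [-6, 4, -1]]
has determinant 0.) So 1 is an eigenvalue of K and (I - K) is not invertible. The finite-dimensional Fredholm alternative says: either (I - K) is invertible, or ker(I - K) ≠ {0} and then range(I - K) = ker((I - K)^*)^⊥, with dim ker(I - K) = dim ker((I - K)^*). We are in the second case, so we need both kernels. Kernel of I - K: (I - K) u = u - u (v·u) = u - u = 0, so ker(I - K) = span{u} = span{(1, 1, -2)} (it is exactly 1-dimensional because rank(I - K) = 2). Kernel of the adjoint: K is real, so (I - K)^* = I - K^T = I - v u^T, and (I - v u^T) v = v - v (u·v) = 0; hence ker((I - K)^*) = span{v} = span{(-3, 2, -1)}. Therefore (I - K) x = y is solvable iff <y, v> = 0, i.e. iff -3y_1 + 2y_2 - y_3 = 0. When this holds, K y = u (v·y) = 0, so (I - K) y = y and x = y is a particular solution; the full solution set is the line x = y + c·u = y + c·(1, 1, -2), c ∈ C.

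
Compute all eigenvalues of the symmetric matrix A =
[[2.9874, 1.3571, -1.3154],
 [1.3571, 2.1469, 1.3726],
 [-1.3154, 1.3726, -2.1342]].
sigma(A) ≈ {-3, 2, 4}

A is real symmetric, so its spectrum consists of real eigenvalues. Expanding the characteristic polynomial of the displayed matrix gives
  det(λ I - A) = p(λ) = λ^3 + (-3)λ^2 + (-10)λ + (24.001).
Solving p(λ) = 0 yields eigenvalues ≈ -3, 2, 4. (A is shown rounded to 4 decimals, so these recover the underlying integer eigenvalues to within that precision.)
Verification: the trace of A = 3 equals the sum of eigenvalues 3, and det(A) ≈ -24.0010 matches the eigenvalue product -24.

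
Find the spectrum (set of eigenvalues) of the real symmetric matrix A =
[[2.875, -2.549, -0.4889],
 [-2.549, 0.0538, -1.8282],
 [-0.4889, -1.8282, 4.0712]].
sigma(A) ≈ {-2, 4, 5}

A is real symmetric, so its spectrum consists of real eigenvalues. Expanding the characteristic polynomial of the displayed matrix gives
  det(λ I - A) = p(λ) = λ^3 + (-7)λ^2 + (2)λ + (40.0011).
Solving p(λ) = 0 yields eigenvalues ≈ -2, 4, 5. (A is shown rounded to 4 decimals, so these recover the underlying integer eigenvalues to within that precision.)
Verification: the trace of A = 7 equals the sum of eigenvalues 7, and det(A) ≈ -40.0011 matches the eigenvalue product -40.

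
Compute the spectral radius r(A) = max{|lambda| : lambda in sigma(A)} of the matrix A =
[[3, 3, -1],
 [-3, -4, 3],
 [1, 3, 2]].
r(A) ≈ 3.7758

The eigenvalues of A are the roots of its characteristic polynomial. With M = A (coefficients from the trace, the sum of principal 2x2 minors, and det A):
  p(λ) = det(λ I - M) = λ^3 - λ^2 - 13λ + 19.
No integer candidate from the rational root theorem (±divisors of 19) is a root, so the roots are irrational. The cubic discriminant is Δ = 3732 > 0, so there are three distinct real roots. p(-4) = -9 and p(-3) = 22 have opposite signs, so a root lies in (-4, -3); Newton's method refines it to λ ≈ -3.7758. p(1) = 6 and p(2) = -3 have opposite signs, so a root lies in (1, 2); Newton's method refines it to λ ≈ 1.5694. p(3) = -2 and p(4) = 15 have opposite signs, so a root lies in (3, 4); Newton's method refines it to λ ≈ 3.2063. Check (Vieta): the three roots sum to 1, matching tr M = 1.
Thus the eigenvalues (to 4 decimals) are -3.7758 (modulus 3.7758); 1.5694 (modulus 1.5694); 3.2063 (modulus 3.2063). The spectral radius is the largest modulus: r(A) ≈ 3.7758. (Cross-check: r(A) ≤ ||A||_2 ≈ 7.4706; equality holds whenever A is normal, though it can also hold for some non-normal A.)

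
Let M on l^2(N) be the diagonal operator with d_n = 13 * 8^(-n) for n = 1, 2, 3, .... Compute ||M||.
||M|| = 13/8 (attained at n = 1)

For M diagonal, ||M|| = sup_n |d_n|. The sequence d_n = 13 * 8^(-n) is positive and strictly decreasing (ratio 8^(-1) < 1), so the supremum is d_1 = 13/8. Hence ||M|| = 13/8.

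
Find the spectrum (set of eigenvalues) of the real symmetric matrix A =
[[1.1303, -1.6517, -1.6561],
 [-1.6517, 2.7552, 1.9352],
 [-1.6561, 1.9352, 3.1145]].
sigma(A) ≈ {0, 1, 6}

A is real symmetric, so its spectrum consists of real eigenvalues. Expanding the characteristic polynomial of the displayed matrix gives
  det(λ I - A) = p(λ) = λ^3 + (-7)λ^2 + (6)λ + (0).
Solving p(λ) = 0 yields eigenvalues ≈ 0, 1, 6. (A is shown rounded to 4 decimals, so these recover the underlying integer eigenvalues to within that precision.)
Verification: the trace of A = 7 equals the sum of eigenvalues 7, and det(A) ≈ -0.0001 matches the eigenvalue product 0.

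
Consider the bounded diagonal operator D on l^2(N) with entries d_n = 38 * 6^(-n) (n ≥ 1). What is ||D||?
||D|| = 19/3 (attained at n = 1)

For D diagonal, ||D|| = sup_n |d_n|. The sequence d_n = 38 * 6^(-n) is positive and strictly decreasing (ratio 6^(-1) < 1), so the supremum is d_1 = 38/6 = 19/3. Hence ||D|| = 19/3.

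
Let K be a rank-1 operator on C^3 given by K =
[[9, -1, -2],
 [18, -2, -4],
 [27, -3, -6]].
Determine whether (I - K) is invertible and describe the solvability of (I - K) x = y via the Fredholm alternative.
(I - K) is singular (det(I - K) = 0, i.e. 1 ∈ sigma(K)). (I - K) x = y is solvable iff y ⊥ ker((I - K)^*) = span{(9, -1, -2)}, i.e. iff 9y_1 - y_2 - 2y_3 = 0. When solvable, the solutions are x = y + c·(1, 2, 3), c arbitrary (ker(I - K) = span{(1, 2, 3)}, dimension 1).

K has rank 1, so it is an outer product K = u v^T: every row of K is a multiple of one row vector. Reading off the entries, u = (1, 2, 3) and v = (9, -1, -2) (row i of K equals u_i·v^T). A rank-one matrix u v^T satisfies K u = u (v·u) and kills the (2)-dimensional subspace v^⊥, so its characteristic polynomial is lambda^2 (lambda - v·u) with v·u = tr K = 1. Hence the eigenvalues of I - K are 1 (multiplicity 2) and 1 - (1) = 0, so det(I - K) = 0. (Direct check: I - K =
[[-8, 1, 2],
 [-18, 3, 4],
 [-27, 3, 7]]
has determinant 0.) So 1 is an eigenvalue of K and (I - K) is not invertible. The finite-dimensional Fredholm alternative says: either (I - K) is invertible, or ker(I - K) ≠ {0} and then range(I - K) = ker((I - K)^*)^⊥, with dim ker(I - K) = dim ker((I - K)^*). We are in the second case, so we need both kernels. Kernel of I - K: (I - K) u = u - u (v·u) = u - u = 0, so ker(I - K) = span{u} = span{(1, 2, 3)} (it is exactly 1-dimensional because rank(I - K) = 2). Kernel of the adjoint: K is real, so (I - K)^* = I - K^T = I - v u^T, and (I - v u^T) v = v - v (u·v) = 0; hence ker((I - K)^*) = span{v} = span{(9, -1, -2)}. Therefore (I - K) x = y is solvable iff <y, v> = 0, i.e. iff 9y_1 - y_2 - 2y_3 = 0. When this holds, K y = u (v·y) = 0, so (I - K) y = y and x = y is a particular solution; the full solution set is the line x = y + c·u = y + c·(1, 2, 3), c ∈ C.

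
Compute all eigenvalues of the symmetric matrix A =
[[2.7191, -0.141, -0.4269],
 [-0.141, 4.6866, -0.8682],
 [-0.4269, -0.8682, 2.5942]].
sigma(A) ≈ {2, 3, 5}

A is real symmetric, so its spectrum consists of real eigenvalues. Expanding the characteristic polynomial of the displayed matrix gives
  det(λ I - A) = p(λ) = λ^3 + (-10)λ^2 + (31)λ + (-29.999).
Solving p(λ) = 0 yields eigenvalues ≈ 2, 3, 5. (A is shown rounded to 4 decimals, so these recover the underlying integer eigenvalues to within that precision.)
Verification: the trace of A = 10 equals the sum of eigenvalues 10, and det(A) ≈ 29.9990 matches the eigenvalue product 30.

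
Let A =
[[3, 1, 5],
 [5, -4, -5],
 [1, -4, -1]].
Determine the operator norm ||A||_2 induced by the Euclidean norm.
||A||_2 ≈ 9.0713 (= sqrt(largest eigenvalue of A^T A))

||A||_2 = sigma_max(A) = sqrt(lambda_max(A^T A)). Form the symmetric matrix M = A^T A =
[[35, -21, -11],
 [-21, 33, 29],
 [-11, 29, 51]].
Its characteristic polynomial (trace, sum of principal 2x2 minors, determinant of M give the coefficients) is
  p(λ) = det(λ I - M) = λ^3 - 119λ^2 + 3220λ - 16384.
No integer candidate from the rational root theorem (±divisors of 16384) is a root, so the roots are irrational. The cubic discriminant is Δ = 8599963024 > 0, so there are three distinct real roots. p(6) = -1132 and p(7) = 668 have opposite signs, so a root lies in (6, 7); Newton's method refines it to λ ≈ 6.6158. p(30) = 116 and p(31) = -1132 have opposite signs, so a root lies in (30, 31); Newton's method refines it to λ ≈ 30.0949. p(82) = -1132 and p(83) = 2872 have opposite signs, so a root lies in (82, 83); Newton's method refines it to λ ≈ 82.2893. Check (Vieta): the three roots sum to 119, matching tr M = 119.
So the eigenvalues of A^T A are ≈ 6.6158, 30.0949, 82.2893 (all ≥ 0, as they must be for A^T A). The largest is λ_max ≈ 82.2893, hence ||A||_2 = sqrt(λ_max) ≈ 9.0713.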